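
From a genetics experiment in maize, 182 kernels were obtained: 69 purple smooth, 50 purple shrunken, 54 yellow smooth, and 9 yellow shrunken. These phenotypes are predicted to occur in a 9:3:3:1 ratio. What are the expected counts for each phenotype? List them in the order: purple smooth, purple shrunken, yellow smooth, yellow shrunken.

Total ratio parts = 16. Expected numbers out of 182:
  purple smooth: 182 × 9/16 = 102.375
  purple shrunken: 182 × 3/16 = 34.125
  yellow smooth: 182 × 3/16 = 34.125
  yellow shrunken: 182 × 1/16 = 11.375

102.375, 34.125, 34.125, 11.375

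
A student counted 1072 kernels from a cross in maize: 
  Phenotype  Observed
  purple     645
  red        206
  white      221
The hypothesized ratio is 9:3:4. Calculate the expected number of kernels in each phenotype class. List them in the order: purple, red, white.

Expected counts for N = 1072 under a 9:3:4 ratio (total parts = 16):
  purple: 1072 × 9/16 = 603
  red: 1072 × 3/16 = 201
  white: 1072 × 4/16 = 268

603, 201, 268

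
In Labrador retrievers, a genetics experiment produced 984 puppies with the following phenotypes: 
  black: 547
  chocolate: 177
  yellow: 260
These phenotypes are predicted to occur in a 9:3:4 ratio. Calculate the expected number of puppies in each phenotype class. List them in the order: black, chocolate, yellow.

553.5, 184.5, 246

Expected counts for N = 984 under a 9:3:4 ratio (total parts = 16):
  black: 984 × 9/16 = 553.5
  chocolate: 984 × 3/16 = 184.5
  yellow: 984 × 4/16 = 246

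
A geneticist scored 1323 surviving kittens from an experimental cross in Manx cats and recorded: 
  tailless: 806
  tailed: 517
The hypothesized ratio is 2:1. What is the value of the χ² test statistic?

19.646

Total ratio parts = 3. Expected numbers out of 1323:
  tailless: 1323 × 2/3 = 882
  tailed: 1323 × 1/3 = 441
χ² = Σ (O − E)² / E
  tailless: (806 − 882)² / 882 = 6.5488
  tailed: (517 − 441)² / 441 = 13.0975
χ² = 6.5488 + 13.0975 = 19.6463 ≈ 19.646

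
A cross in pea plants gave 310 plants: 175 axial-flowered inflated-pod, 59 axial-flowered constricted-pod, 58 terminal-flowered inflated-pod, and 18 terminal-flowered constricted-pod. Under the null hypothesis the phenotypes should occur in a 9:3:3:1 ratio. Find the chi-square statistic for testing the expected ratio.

The 9:3:3:1 ratio has 16 parts, so with N = 310 the expected counts are:
  axial-flowered inflated-pod: 310 × 9/16 = 174.375
  axial-flowered constricted-pod: 310 × 3/16 = 58.125
  terminal-flowered inflated-pod: 310 × 3/16 = 58.125
  terminal-flowered constricted-pod: 310 × 1/16 = 19.375
χ² = Σ (O − E)² / E
  axial-flowered inflated-pod: (175 − 174.375)² / 174.375 = 0.0022
  axial-flowered constricted-pod: (59 − 58.125)² / 58.125 = 0.0132
  terminal-flowered inflated-pod: (58 − 58.125)² / 58.125 = 0.0003
  terminal-flowered constricted-pod: (18 − 19.375)² / 19.375 = 0.0976
χ² = 0.0022 + 0.0132 + 0.0003 + 0.0976 = 0.1133 ≈ 0.113

0.113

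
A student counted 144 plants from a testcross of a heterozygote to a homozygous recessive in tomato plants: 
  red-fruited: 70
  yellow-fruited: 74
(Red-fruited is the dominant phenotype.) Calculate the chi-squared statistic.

A testcross of a heterozygote (Aa × aa) gives a 1:1 phenotypic ratio.
Total ratio parts = 2. Expected numbers out of 144:
  red-fruited: 144 × 1/2 = 72
  yellow-fruited: 144 × 1/2 = 72
χ² = Σ (O − E)² / E
  red-fruited: (70 − 72)² / 72 = 0.0556
  yellow-fruited: (74 − 72)² / 72 = 0.0556
χ² = 0.0556 + 0.0556 = 0.1112 ≈ 0.111

0.111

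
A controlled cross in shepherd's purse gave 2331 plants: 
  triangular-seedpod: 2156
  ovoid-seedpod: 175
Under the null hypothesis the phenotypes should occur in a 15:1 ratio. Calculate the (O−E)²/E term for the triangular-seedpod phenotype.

0.393

Under the 15:1 hypothesis (Σ ratio = 16, N = 2331):
  triangular-seedpod: 2331 × 15/16 = 2185.3125
  ovoid-seedpod: 2331 × 1/16 = 145.6875
Contribution of triangular-seedpod: (2156 − 2185.3125)² / 2185.3125 = 0.3932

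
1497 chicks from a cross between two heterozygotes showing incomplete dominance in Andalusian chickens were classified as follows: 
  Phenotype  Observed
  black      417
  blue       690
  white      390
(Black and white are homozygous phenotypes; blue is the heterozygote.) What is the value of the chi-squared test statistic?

With incomplete dominance, a heterozygote × heterozygote cross gives a 1:2:1 phenotypic ratio.
Total ratio parts = 4. Expected numbers out of 1497:
  black: 1497 × 1/4 = 374.25
  blue: 1497 × 2/4 = 748.5
  white: 1497 × 1/4 = 374.25
χ² = Σ (O − E)² / E
  black: (417 − 374.25)² / 374.25 = 4.8833
  blue: (690 − 748.5)² / 748.5 = 4.5721
  white: (390 − 374.25)² / 374.25 = 0.6628
χ² = 4.8833 + 4.5721 + 0.6628 = 10.1182 ≈ 10.118

10.118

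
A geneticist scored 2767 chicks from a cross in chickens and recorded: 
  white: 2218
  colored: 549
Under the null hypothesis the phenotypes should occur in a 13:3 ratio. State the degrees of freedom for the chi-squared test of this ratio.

A goodness-of-fit test with 2 phenotype classes has df = 2 − 1 = 1.

1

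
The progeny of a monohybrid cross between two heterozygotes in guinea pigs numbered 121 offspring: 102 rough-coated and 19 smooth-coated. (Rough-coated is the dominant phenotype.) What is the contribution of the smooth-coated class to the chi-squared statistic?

4.184

For a monohybrid cross between heterozygotes with complete dominance, the expected phenotypic ratio is 3:1.
Expected counts for N = 121 under a 3:1 ratio (total parts = 4):
  rough-coated: 121 × 3/4 = 90.75
  smooth-coated: 121 × 1/4 = 30.25
Contribution of smooth-coated: (19 − 30.25)² / 30.25 = 4.1839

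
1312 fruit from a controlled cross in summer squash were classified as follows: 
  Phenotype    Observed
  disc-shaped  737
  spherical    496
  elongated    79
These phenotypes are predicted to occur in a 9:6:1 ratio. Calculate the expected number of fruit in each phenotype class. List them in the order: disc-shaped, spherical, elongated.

738, 492, 82

The 9:6:1 ratio has 16 parts, so with N = 1312 the expected counts are:
  disc-shaped: 1312 × 9/16 = 738
  spherical: 1312 × 6/16 = 492
  elongated: 1312 × 1/16 = 82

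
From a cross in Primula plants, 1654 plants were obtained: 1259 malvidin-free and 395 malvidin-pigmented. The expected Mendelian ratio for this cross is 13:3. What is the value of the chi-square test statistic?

28.589

The 13:3 ratio has 16 parts, so with N = 1654 the expected counts are:
  malvidin-free: 1654 × 13/16 = 1343.875
  malvidin-pigmented: 1654 × 3/16 = 310.125
χ² = Σ (O − E)² / E
  malvidin-free: (1259 − 1343.875)² / 1343.875 = 5.3604
  malvidin-pigmented: (395 − 310.125)² / 310.125 = 23.2286
χ² = 5.3604 + 23.2286 = 28.589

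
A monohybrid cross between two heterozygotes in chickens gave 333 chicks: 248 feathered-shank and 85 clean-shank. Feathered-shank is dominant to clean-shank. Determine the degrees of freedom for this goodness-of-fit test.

1

For a monohybrid cross between heterozygotes with complete dominance, the expected phenotypic ratio is 3:1.
A goodness-of-fit test with 2 phenotype classes has df = 2 − 1 = 1.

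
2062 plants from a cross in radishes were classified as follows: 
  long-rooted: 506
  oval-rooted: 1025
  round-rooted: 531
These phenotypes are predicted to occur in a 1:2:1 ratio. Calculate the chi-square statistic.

Total ratio parts = 4. Expected numbers out of 2062:
  long-rooted: 2062 × 1/4 = 515.5
  oval-rooted: 2062 × 2/4 = 1031
  round-rooted: 2062 × 1/4 = 515.5
χ² = Σ (O − E)² / E
  long-rooted: (506 − 515.5)² / 515.5 = 0.1751
  oval-rooted: (1025 − 1031)² / 1031 = 0.0349
  round-rooted: (531 − 515.5)² / 515.5 = 0.4661
χ² = 0.1751 + 0.0349 + 0.4661 = 0.6761 ≈ 0.676

0.676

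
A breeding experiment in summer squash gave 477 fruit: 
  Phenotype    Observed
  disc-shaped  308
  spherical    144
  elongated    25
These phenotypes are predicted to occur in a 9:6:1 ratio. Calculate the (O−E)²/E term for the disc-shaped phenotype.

5.870

The 9:6:1 ratio has 16 parts, so with N = 477 the expected counts are:
  disc-shaped: 477 × 9/16 = 268.3125
  spherical: 477 × 6/16 = 178.875
  elongated: 477 × 1/16 = 29.8125
Contribution of disc-shaped: (308 − 268.3125)² / 268.3125 = 5.8704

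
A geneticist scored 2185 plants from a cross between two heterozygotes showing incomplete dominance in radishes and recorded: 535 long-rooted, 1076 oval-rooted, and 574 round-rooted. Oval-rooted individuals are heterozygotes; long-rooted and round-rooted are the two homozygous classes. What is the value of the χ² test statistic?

1.891

With incomplete dominance, a heterozygote × heterozygote cross gives a 1:2:1 phenotypic ratio.
Under the 1:2:1 hypothesis (Σ ratio = 4, N = 2185):
  long-rooted: 2185 × 1/4 = 546.25
  oval-rooted: 2185 × 2/4 = 1092.5
  round-rooted: 2185 × 1/4 = 546.25
χ² = Σ (O − E)² / E
  long-rooted: (535 − 546.25)² / 546.25 = 0.2317
  oval-rooted: (1076 − 1092.5)² / 1092.5 = 0.2492
  round-rooted: (574 − 546.25)² / 546.25 = 1.4097
χ² = 0.2317 + 0.2492 + 1.4097 = 1.8906 ≈ 1.891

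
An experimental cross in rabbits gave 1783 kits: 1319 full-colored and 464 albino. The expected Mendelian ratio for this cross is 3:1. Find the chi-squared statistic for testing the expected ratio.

The 3:1 ratio has 4 parts, so with N = 1783 the expected counts are:
  full-colored: 1783 × 3/4 = 1337.25
  albino: 1783 × 1/4 = 445.75
χ² = Σ (O − E)² / E
  full-colored: (1319 − 1337.25)² / 1337.25 = 0.2491
  albino: (464 − 445.75)² / 445.75 = 0.7472
χ² = 0.2491 + 0.7472 = 0.9963 ≈ 0.996

0.996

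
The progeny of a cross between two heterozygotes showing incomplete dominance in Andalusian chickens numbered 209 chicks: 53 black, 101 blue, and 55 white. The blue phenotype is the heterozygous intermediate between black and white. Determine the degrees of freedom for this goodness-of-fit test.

2

With incomplete dominance, a heterozygote × heterozygote cross gives a 1:2:1 phenotypic ratio.
A goodness-of-fit test with 3 phenotype classes has df = 3 − 1 = 2.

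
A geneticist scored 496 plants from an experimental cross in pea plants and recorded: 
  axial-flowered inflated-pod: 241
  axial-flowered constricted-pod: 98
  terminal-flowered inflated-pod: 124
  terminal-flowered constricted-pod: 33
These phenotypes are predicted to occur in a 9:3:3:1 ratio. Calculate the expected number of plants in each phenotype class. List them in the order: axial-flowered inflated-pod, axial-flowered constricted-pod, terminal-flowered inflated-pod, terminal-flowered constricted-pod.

279, 93, 93, 31

Under the 9:3:3:1 hypothesis (Σ ratio = 16, N = 496):
  axial-flowered inflated-pod: 496 × 9/16 = 279
  axial-flowered constricted-pod: 496 × 3/16 = 93
  terminal-flowered inflated-pod: 496 × 3/16 = 93
  terminal-flowered constricted-pod: 496 × 1/16 = 31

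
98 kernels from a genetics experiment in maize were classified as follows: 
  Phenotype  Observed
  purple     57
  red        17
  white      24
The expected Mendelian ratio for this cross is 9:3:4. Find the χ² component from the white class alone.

Total ratio parts = 16. Expected numbers out of 98:
  purple: 98 × 9/16 = 55.125
  red: 98 × 3/16 = 18.375
  white: 98 × 4/16 = 24.5
Contribution of white: (24 − 24.5)² / 24.5 = 0.0102

0.010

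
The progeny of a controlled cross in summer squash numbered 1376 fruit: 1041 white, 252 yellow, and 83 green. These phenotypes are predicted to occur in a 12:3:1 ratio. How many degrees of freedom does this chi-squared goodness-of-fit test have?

A goodness-of-fit test with 3 phenotype classes has df = 3 − 1 = 2.

2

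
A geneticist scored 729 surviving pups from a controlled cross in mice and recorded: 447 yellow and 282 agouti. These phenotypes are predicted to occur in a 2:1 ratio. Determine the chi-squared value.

9.389

Expected counts for N = 729 under a 2:1 ratio (total parts = 3):
  yellow: 729 × 2/3 = 486
  agouti: 729 × 1/3 = 243
χ² = Σ (O − E)² / E
  yellow: (447 − 486)² / 486 = 3.1296
  agouti: (282 − 243)² / 243 = 6.2593
χ² = 3.1296 + 6.2593 = 9.3889 ≈ 9.389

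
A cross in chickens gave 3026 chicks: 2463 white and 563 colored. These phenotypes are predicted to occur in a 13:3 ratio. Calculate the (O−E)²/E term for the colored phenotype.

0.034

Total ratio parts = 16. Expected numbers out of 3026:
  white: 3026 × 13/16 = 2458.625
  colored: 3026 × 3/16 = 567.375
Contribution of colored: (563 − 567.375)² / 567.375 = 0.0337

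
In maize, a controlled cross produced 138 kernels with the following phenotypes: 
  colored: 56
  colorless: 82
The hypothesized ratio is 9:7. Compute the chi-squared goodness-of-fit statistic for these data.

13.770

The 9:7 ratio has 16 parts, so with N = 138 the expected counts are:
  colored: 138 × 9/16 = 77.625
  colorless: 138 × 7/16 = 60.375
χ² = Σ (O − E)² / E
  colored: (56 − 77.625)² / 77.625 = 6.0244
  colorless: (82 − 60.375)² / 60.375 = 7.7456
χ² = 6.0244 + 7.7456 = 13.770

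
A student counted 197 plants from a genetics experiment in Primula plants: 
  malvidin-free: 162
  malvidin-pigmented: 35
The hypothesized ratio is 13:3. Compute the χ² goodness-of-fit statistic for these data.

The 13:3 ratio has 16 parts, so with N = 197 the expected counts are:
  malvidin-free: 197 × 13/16 = 160.0625
  malvidin-pigmented: 197 × 3/16 = 36.9375
χ² = Σ (O − E)² / E
  malvidin-free: (162 − 160.0625)² / 160.0625 = 0.0235
  malvidin-pigmented: (35 − 36.9375)² / 36.9375 = 0.1016
χ² = 0.0235 + 0.1016 = 0.1251 ≈ 0.125

0.125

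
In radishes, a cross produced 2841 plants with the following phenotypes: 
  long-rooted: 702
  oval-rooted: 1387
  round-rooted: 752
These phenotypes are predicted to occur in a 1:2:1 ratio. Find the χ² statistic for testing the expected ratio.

Total ratio parts = 4. Expected numbers out of 2841:
  long-rooted: 2841 × 1/4 = 710.25
  oval-rooted: 2841 × 2/4 = 1420.5
  round-rooted: 2841 × 1/4 = 710.25
χ² = Σ (O − E)² / E
  long-rooted: (702 − 710.25)² / 710.25 = 0.0958
  oval-rooted: (1387 − 1420.5)² / 1420.5 = 0.7900
  round-rooted: (752 − 710.25)² / 710.25 = 2.4542
χ² = 0.0958 + 0.7900 + 2.4542 = 3.340

3.340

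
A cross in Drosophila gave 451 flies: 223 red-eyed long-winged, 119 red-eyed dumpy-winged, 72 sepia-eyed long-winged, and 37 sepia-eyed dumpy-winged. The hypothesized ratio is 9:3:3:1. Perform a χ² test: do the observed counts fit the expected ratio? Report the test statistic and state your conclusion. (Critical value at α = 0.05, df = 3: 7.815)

22.358; not consistent

Total ratio parts = 16. Expected numbers out of 451:
  red-eyed long-winged: 451 × 9/16 = 253.6875
  red-eyed dumpy-winged: 451 × 3/16 = 84.5625
  sepia-eyed long-winged: 451 × 3/16 = 84.5625
  sepia-eyed dumpy-winged: 451 × 1/16 = 28.1875
χ² = Σ (O − E)² / E
  red-eyed long-winged: (223 − 253.6875)² / 253.6875 = 3.7121
  red-eyed dumpy-winged: (119 − 84.5625)² / 84.5625 = 14.0244
  sepia-eyed long-winged: (72 − 84.5625)² / 84.5625 = 1.8663
  sepia-eyed dumpy-winged: (37 − 28.1875)² / 28.1875 = 2.7551
χ² = 3.7121 + 14.0244 + 1.8663 + 2.7551 = 22.3579 ≈ 22.358
Degrees of freedom = 4 − 1 = 3; critical value at α = 0.05 is 7.815.
Since 22.358 > 7.815, we reject the null hypothesis — the data do not fit the 9:3:3:1 ratio.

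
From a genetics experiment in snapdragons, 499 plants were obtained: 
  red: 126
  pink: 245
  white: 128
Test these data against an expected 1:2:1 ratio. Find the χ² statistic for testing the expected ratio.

The 1:2:1 ratio has 4 parts, so with N = 499 the expected counts are:
  red: 499 × 1/4 = 124.75
  pink: 499 × 2/4 = 249.5
  white: 499 × 1/4 = 124.75
χ² = Σ (O − E)² / E
  red: (126 − 124.75)² / 124.75 = 0.0125
  pink: (245 − 249.5)² / 249.5 = 0.0812
  white: (128 − 124.75)² / 124.75 = 0.0847
χ² = 0.0125 + 0.0812 + 0.0847 = 0.1784 ≈ 0.178

0.178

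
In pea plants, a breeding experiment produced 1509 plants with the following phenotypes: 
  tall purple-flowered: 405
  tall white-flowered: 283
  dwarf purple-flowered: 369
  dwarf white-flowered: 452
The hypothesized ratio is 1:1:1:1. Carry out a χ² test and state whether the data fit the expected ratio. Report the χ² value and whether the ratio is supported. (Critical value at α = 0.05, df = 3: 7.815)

40.580; not consistent

The 1:1:1:1 ratio has 4 parts, so with N = 1509 the expected counts are:
  tall purple-flowered: 1509 × 1/4 = 377.25
  tall white-flowered: 1509 × 1/4 = 377.25
  dwarf purple-flowered: 1509 × 1/4 = 377.25
  dwarf white-flowered: 1509 × 1/4 = 377.25
χ² = Σ (O − E)² / E
  tall purple-flowered: (405 − 377.25)² / 377.25 = 2.0413
  tall white-flowered: (283 − 377.25)² / 377.25 = 23.5469
  dwarf purple-flowered: (369 − 377.25)² / 377.25 = 0.1804
  dwarf white-flowered: (452 − 377.25)² / 377.25 = 14.8113
χ² = 2.0413 + 23.5469 + 0.1804 + 14.8113 = 40.5799 ≈ 40.580
Degrees of freedom = 4 − 1 = 3; critical value at α = 0.05 is 7.815.
Since 40.580 > 7.815, we reject the null hypothesis — the data do not fit the 1:1:1:1 ratio.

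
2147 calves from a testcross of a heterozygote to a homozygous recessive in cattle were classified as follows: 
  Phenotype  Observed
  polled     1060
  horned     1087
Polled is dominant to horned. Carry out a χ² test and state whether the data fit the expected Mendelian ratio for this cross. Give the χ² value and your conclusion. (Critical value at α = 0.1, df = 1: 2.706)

0.340; consistent

A testcross of a heterozygote (Aa × aa) gives a 1:1 phenotypic ratio.
Total ratio parts = 2. Expected numbers out of 2147:
  polled: 2147 × 1/2 = 1073.5
  horned: 2147 × 1/2 = 1073.5
χ² = Σ (O − E)² / E
  polled: (1060 − 1073.5)² / 1073.5 = 0.1698
  horned: (1087 − 1073.5)² / 1073.5 = 0.1698
χ² = 0.1698 + 0.1698 = 0.3396 ≈ 0.340
Degrees of freedom = 2 − 1 = 1; critical value at α = 0.1 is 2.706.
Since 0.340 < 2.706, we fail to reject the null hypothesis — the data are consistent with the 1:1 ratio.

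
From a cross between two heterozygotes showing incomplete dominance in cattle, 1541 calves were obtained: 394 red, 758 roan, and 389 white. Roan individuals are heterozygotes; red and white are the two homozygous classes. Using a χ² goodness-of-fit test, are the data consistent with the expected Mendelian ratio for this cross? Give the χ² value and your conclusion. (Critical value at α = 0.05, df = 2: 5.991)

With incomplete dominance, a heterozygote × heterozygote cross gives a 1:2:1 phenotypic ratio.
The 1:2:1 ratio has 4 parts, so with N = 1541 the expected counts are:
  red: 1541 × 1/4 = 385.25
  roan: 1541 × 2/4 = 770.5
  white: 1541 × 1/4 = 385.25
χ² = Σ (O − E)² / E
  red: (394 − 385.25)² / 385.25 = 0.1987
  roan: (758 − 770.5)² / 770.5 = 0.2028
  white: (389 − 385.25)² / 385.25 = 0.0365
χ² = 0.1987 + 0.2028 + 0.0365 = 0.438
Degrees of freedom = 3 − 1 = 2; critical value at α = 0.05 is 5.991.
Since 0.438 < 5.991, we fail to reject the null hypothesis — the data are consistent with the 1:2:1 ratio.

0.438; consistent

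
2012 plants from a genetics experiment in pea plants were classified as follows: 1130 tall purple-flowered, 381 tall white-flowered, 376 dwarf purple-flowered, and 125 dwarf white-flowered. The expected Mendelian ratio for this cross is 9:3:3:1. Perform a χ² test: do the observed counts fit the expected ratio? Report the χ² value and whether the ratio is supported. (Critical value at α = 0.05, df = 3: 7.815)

Under the 9:3:3:1 hypothesis (Σ ratio = 16, N = 2012):
  tall purple-flowered: 2012 × 9/16 = 1131.75
  tall white-flowered: 2012 × 3/16 = 377.25
  dwarf purple-flowered: 2012 × 3/16 = 377.25
  dwarf white-flowered: 2012 × 1/16 = 125.75
χ² = Σ (O − E)² / E
  tall purple-flowered: (1130 − 1131.75)² / 1131.75 = 0.0027
  tall white-flowered: (381 − 377.25)² / 377.25 = 0.0373
  dwarf purple-flowered: (376 − 377.25)² / 377.25 = 0.0041
  dwarf white-flowered: (125 − 125.75)² / 125.75 = 0.0045
χ² = 0.0027 + 0.0373 + 0.0041 + 0.0045 = 0.0486 ≈ 0.049
Degrees of freedom = 4 − 1 = 3; critical value at α = 0.05 is 7.815.
Since 0.049 < 7.815, we fail to reject the null hypothesis — the data are consistent with the 9:3:3:1 ratio.

0.049; consistent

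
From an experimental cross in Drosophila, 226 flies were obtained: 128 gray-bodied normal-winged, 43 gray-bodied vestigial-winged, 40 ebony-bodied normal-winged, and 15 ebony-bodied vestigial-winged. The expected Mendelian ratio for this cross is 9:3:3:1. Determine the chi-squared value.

0.203

Expected counts for N = 226 under a 9:3:3:1 ratio (total parts = 16):
  gray-bodied normal-winged: 226 × 9/16 = 127.125
  gray-bodied vestigial-winged: 226 × 3/16 = 42.375
  ebony-bodied normal-winged: 226 × 3/16 = 42.375
  ebony-bodied vestigial-winged: 226 × 1/16 = 14.125
χ² = Σ (O − E)² / E
  gray-bodied normal-winged: (128 − 127.125)² / 127.125 = 0.0060
  gray-bodied vestigial-winged: (43 − 42.375)² / 42.375 = 0.0092
  ebony-bodied normal-winged: (40 − 42.375)² / 42.375 = 0.1331
  ebony-bodied vestigial-winged: (15 − 14.125)² / 14.125 = 0.0542
χ² = 0.0060 + 0.0092 + 0.1331 + 0.0542 = 0.2025 ≈ 0.203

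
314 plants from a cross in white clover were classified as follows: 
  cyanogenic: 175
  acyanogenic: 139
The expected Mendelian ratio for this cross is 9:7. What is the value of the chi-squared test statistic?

0.034

Total ratio parts = 16. Expected numbers out of 314:
  cyanogenic: 314 × 9/16 = 176.625
  acyanogenic: 314 × 7/16 = 137.375
χ² = Σ (O − E)² / E
  cyanogenic: (175 − 176.625)² / 176.625 = 0.0150
  acyanogenic: (139 − 137.375)² / 137.375 = 0.0192
χ² = 0.0150 + 0.0192 = 0.0342 ≈ 0.034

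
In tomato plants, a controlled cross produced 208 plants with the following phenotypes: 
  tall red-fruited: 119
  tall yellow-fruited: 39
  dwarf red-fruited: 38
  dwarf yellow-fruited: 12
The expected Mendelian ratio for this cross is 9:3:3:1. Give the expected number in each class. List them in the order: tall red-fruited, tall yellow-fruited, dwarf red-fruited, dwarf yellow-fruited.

117, 39, 39, 13

Under the 9:3:3:1 hypothesis (Σ ratio = 16, N = 208):
  tall red-fruited: 208 × 9/16 = 117
  tall yellow-fruited: 208 × 3/16 = 39
  dwarf red-fruited: 208 × 3/16 = 39
  dwarf yellow-fruited: 208 × 1/16 = 13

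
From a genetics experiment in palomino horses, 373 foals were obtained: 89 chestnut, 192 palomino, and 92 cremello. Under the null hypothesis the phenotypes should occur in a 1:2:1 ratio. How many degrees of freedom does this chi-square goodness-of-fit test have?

2

A goodness-of-fit test with 3 phenotype classes has df = 3 − 1 = 2.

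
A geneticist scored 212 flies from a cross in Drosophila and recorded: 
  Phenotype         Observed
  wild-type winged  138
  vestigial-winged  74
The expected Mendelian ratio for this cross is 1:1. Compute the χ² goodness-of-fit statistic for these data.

The 1:1 ratio has 2 parts, so with N = 212 the expected counts are:
  wild-type winged: 212 × 1/2 = 106
  vestigial-winged: 212 × 1/2 = 106
χ² = Σ (O − E)² / E
  wild-type winged: (138 − 106)² / 106 = 9.6604
  vestigial-winged: (74 − 106)² / 106 = 9.6604
χ² = 9.6604 + 9.6604 = 19.3208 ≈ 19.321

19.321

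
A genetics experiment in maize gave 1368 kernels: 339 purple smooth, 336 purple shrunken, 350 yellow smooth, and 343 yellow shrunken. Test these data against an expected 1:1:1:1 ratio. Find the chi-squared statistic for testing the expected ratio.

0.322

Total ratio parts = 4. Expected numbers out of 1368:
  purple smooth: 1368 × 1/4 = 342
  purple shrunken: 1368 × 1/4 = 342
  yellow smooth: 1368 × 1/4 = 342
  yellow shrunken: 1368 × 1/4 = 342
χ² = Σ (O − E)² / E
  purple smooth: (339 − 342)² / 342 = 0.0263
  purple shrunken: (336 − 342)² / 342 = 0.1053
  yellow smooth: (350 − 342)² / 342 = 0.1871
  yellow shrunken: (343 − 342)² / 342 = 0.0029
χ² = 0.0263 + 0.1053 + 0.1871 + 0.0029 = 0.3216 ≈ 0.322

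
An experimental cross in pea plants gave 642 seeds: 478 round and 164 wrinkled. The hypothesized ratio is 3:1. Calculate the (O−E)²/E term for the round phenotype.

Under the 3:1 hypothesis (Σ ratio = 4, N = 642):
  round: 642 × 3/4 = 481.5
  wrinkled: 642 × 1/4 = 160.5
Contribution of round: (478 − 481.5)² / 481.5 = 0.0254

0.025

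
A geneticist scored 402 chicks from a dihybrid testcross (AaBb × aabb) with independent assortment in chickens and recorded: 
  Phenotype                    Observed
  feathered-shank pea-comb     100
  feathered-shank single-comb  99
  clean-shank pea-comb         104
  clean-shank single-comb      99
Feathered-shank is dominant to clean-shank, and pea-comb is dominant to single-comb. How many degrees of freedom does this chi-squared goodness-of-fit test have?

3

A dihybrid testcross with independent assortment gives a 1:1:1:1 ratio.
A goodness-of-fit test with 4 phenotype classes has df = 4 − 1 = 3.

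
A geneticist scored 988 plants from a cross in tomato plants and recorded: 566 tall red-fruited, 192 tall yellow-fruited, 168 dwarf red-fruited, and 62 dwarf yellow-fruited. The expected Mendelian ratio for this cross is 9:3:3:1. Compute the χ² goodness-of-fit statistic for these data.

Expected counts for N = 988 under a 9:3:3:1 ratio (total parts = 16):
  tall red-fruited: 988 × 9/16 = 555.75
  tall yellow-fruited: 988 × 3/16 = 185.25
  dwarf red-fruited: 988 × 3/16 = 185.25
  dwarf yellow-fruited: 988 × 1/16 = 61.75
χ² = Σ (O − E)² / E
  tall red-fruited: (566 − 555.75)² / 555.75 = 0.1890
  tall yellow-fruited: (192 − 185.25)² / 185.25 = 0.2460
  dwarf red-fruited: (168 − 185.25)² / 185.25 = 1.6063
  dwarf yellow-fruited: (62 − 61.75)² / 61.75 = 0.0010
χ² = 0.1890 + 0.2460 + 1.6063 + 0.0010 = 2.0423 ≈ 2.042

2.042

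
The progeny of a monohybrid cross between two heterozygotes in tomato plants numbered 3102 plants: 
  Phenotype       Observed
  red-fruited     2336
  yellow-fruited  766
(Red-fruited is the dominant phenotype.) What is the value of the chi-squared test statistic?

0.155

For a monohybrid cross between heterozygotes with complete dominance, the expected phenotypic ratio is 3:1.
Total ratio parts = 4. Expected numbers out of 3102:
  red-fruited: 3102 × 3/4 = 2326.5
  yellow-fruited: 3102 × 1/4 = 775.5
χ² = Σ (O − E)² / E
  red-fruited: (2336 − 2326.5)² / 2326.5 = 0.0388
  yellow-fruited: (766 − 775.5)² / 775.5 = 0.1164
χ² = 0.0388 + 0.1164 = 0.1552 ≈ 0.155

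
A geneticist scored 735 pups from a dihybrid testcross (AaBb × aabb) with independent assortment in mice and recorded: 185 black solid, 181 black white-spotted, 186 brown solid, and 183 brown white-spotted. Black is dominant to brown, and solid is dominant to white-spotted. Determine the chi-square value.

A dihybrid testcross with independent assortment gives a 1:1:1:1 ratio.
Expected counts for N = 735 under a 1:1:1:1 ratio (total parts = 4):
  black solid: 735 × 1/4 = 183.75
  black white-spotted: 735 × 1/4 = 183.75
  brown solid: 735 × 1/4 = 183.75
  brown white-spotted: 735 × 1/4 = 183.75
χ² = Σ (O − E)² / E
  black solid: (185 − 183.75)² / 183.75 = 0.0085
  black white-spotted: (181 − 183.75)² / 183.75 = 0.0412
  brown solid: (186 − 183.75)² / 183.75 = 0.0276
  brown white-spotted: (183 − 183.75)² / 183.75 = 0.0031
χ² = 0.0085 + 0.0412 + 0.0276 + 0.0031 = 0.0804 ≈ 0.080

0.080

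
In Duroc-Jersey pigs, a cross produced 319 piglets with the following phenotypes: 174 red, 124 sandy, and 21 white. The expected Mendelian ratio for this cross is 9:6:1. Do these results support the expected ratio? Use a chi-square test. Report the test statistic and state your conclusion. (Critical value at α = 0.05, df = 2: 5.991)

0.381; consistent

Expected counts for N = 319 under a 9:6:1 ratio (total parts = 16):
  red: 319 × 9/16 = 179.4375
  sandy: 319 × 6/16 = 119.625
  white: 319 × 1/16 = 19.9375
χ² = Σ (O − E)² / E
  red: (174 − 179.4375)² / 179.4375 = 0.1648
  sandy: (124 − 119.625)² / 119.625 = 0.1600
  white: (21 − 19.9375)² / 19.9375 = 0.0566
χ² = 0.1648 + 0.1600 + 0.0566 = 0.3814 ≈ 0.381
Degrees of freedom = 3 − 1 = 2; critical value at α = 0.05 is 5.991.
Since 0.381 < 5.991, we fail to reject the null hypothesis — the data are consistent with the 9:6:1 ratio.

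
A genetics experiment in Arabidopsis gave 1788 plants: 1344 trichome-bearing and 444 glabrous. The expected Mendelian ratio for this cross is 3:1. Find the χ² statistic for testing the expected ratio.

Total ratio parts = 4. Expected numbers out of 1788:
  trichome-bearing: 1788 × 3/4 = 1341
  glabrous: 1788 × 1/4 = 447
χ² = Σ (O − E)² / E
  trichome-bearing: (1344 − 1341)² / 1341 = 0.0067
  glabrous: (444 − 447)² / 447 = 0.0201
χ² = 0.0067 + 0.0201 = 0.0268 ≈ 0.027

0.027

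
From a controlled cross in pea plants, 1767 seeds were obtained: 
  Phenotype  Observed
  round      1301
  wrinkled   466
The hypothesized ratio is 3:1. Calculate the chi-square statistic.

1.775

Under the 3:1 hypothesis (Σ ratio = 4, N = 1767):
  round: 1767 × 3/4 = 1325.25
  wrinkled: 1767 × 1/4 = 441.75
χ² = Σ (O − E)² / E
  round: (1301 − 1325.25)² / 1325.25 = 0.4437
  wrinkled: (466 − 441.75)² / 441.75 = 1.3312
χ² = 0.4437 + 1.3312 = 1.7749 ≈ 1.775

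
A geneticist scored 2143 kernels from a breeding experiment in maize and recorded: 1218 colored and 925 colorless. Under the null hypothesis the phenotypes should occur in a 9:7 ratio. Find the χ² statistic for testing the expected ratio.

0.299

Under the 9:7 hypothesis (Σ ratio = 16, N = 2143):
  colored: 2143 × 9/16 = 1205.4375
  colorless: 2143 × 7/16 = 937.5625
χ² = Σ (O − E)² / E
  colored: (1218 − 1205.4375)² / 1205.4375 = 0.1309
  colorless: (925 − 937.5625)² / 937.5625 = 0.1683
χ² = 0.1309 + 0.1683 = 0.2992 ≈ 0.299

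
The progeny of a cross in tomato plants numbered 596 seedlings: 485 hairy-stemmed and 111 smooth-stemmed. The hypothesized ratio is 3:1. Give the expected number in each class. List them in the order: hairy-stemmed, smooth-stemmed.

447, 149

Expected counts for N = 596 under a 3:1 ratio (total parts = 4):
  hairy-stemmed: 596 × 3/4 = 447
  smooth-stemmed: 596 × 1/4 = 149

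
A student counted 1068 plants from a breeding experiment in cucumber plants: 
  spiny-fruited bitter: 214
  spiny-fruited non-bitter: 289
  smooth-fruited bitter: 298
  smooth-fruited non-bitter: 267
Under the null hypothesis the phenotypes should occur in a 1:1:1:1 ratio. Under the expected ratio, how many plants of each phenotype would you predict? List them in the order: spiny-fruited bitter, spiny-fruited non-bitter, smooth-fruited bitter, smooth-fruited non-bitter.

267, 267, 267, 267

Expected counts for N = 1068 under a 1:1:1:1 ratio (total parts = 4):
  spiny-fruited bitter: 1068 × 1/4 = 267
  spiny-fruited non-bitter: 1068 × 1/4 = 267
  smooth-fruited bitter: 1068 × 1/4 = 267
  smooth-fruited non-bitter: 1068 × 1/4 = 267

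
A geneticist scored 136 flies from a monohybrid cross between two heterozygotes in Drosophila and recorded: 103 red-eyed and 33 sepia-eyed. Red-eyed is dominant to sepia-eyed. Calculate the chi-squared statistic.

For a monohybrid cross between heterozygotes with complete dominance, the expected phenotypic ratio is 3:1.
The 3:1 ratio has 4 parts, so with N = 136 the expected counts are:
  red-eyed: 136 × 3/4 = 102
  sepia-eyed: 136 × 1/4 = 34
χ² = Σ (O − E)² / E
  red-eyed: (103 − 102)² / 102 = 0.0098
  sepia-eyed: (33 − 34)² / 34 = 0.0294
χ² = 0.0098 + 0.0294 = 0.0392 ≈ 0.039

0.039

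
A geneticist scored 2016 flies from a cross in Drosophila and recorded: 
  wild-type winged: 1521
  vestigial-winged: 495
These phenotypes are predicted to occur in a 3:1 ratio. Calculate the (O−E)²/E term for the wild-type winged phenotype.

Total ratio parts = 4. Expected numbers out of 2016:
  wild-type winged: 2016 × 3/4 = 1512
  vestigial-winged: 2016 × 1/4 = 504
Contribution of wild-type winged: (1521 − 1512)² / 1512 = 0.0536

0.054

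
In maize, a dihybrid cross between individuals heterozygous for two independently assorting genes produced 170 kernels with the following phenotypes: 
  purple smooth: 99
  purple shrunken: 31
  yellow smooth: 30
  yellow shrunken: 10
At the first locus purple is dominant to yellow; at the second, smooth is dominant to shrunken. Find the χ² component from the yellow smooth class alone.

A dihybrid F₂ with independent assortment and complete dominance at both loci gives a 9:3:3:1 phenotypic ratio.
Total ratio parts = 16. Expected numbers out of 170:
  purple smooth: 170 × 9/16 = 95.625
  purple shrunken: 170 × 3/16 = 31.875
  yellow smooth: 170 × 3/16 = 31.875
  yellow shrunken: 170 × 1/16 = 10.625
Contribution of yellow smooth: (30 − 31.875)² / 31.875 = 0.1103

0.110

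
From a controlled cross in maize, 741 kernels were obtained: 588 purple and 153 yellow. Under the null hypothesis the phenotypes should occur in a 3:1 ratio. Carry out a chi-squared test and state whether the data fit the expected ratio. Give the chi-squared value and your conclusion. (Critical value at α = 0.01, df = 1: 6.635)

7.486; not consistent

Expected counts for N = 741 under a 3:1 ratio (total parts = 4):
  purple: 741 × 3/4 = 555.75
  yellow: 741 × 1/4 = 185.25
χ² = Σ (O − E)² / E
  purple: (588 − 555.75)² / 555.75 = 1.8715
  yellow: (153 − 185.25)² / 185.25 = 5.6144
χ² = 1.8715 + 5.6144 = 7.4859 ≈ 7.486
Degrees of freedom = 2 − 1 = 1; critical value at α = 0.01 is 6.635.
Since 7.486 > 6.635, we reject the null hypothesis — the data do not fit the 3:1 ratio.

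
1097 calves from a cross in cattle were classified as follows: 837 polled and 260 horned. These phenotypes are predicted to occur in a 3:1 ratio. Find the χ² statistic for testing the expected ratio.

0.987

The 3:1 ratio has 4 parts, so with N = 1097 the expected counts are:
  polled: 1097 × 3/4 = 822.75
  horned: 1097 × 1/4 = 274.25
χ² = Σ (O − E)² / E
  polled: (837 − 822.75)² / 822.75 = 0.2468
  horned: (260 − 274.25)² / 274.25 = 0.7404
χ² = 0.2468 + 0.7404 = 0.9872 ≈ 0.987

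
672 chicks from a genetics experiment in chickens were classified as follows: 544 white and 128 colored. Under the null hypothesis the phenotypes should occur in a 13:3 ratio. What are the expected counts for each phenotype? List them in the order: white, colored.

546, 126

Under the 13:3 hypothesis (Σ ratio = 16, N = 672):
  white: 672 × 13/16 = 546
  colored: 672 × 3/16 = 126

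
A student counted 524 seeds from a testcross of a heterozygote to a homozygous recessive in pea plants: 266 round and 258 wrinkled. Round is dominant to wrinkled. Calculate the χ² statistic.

0.122

A testcross of a heterozygote (Aa × aa) gives a 1:1 phenotypic ratio.
Expected counts for N = 524 under a 1:1 ratio (total parts = 2):
  round: 524 × 1/2 = 262
  wrinkled: 524 × 1/2 = 262
χ² = Σ (O − E)² / E
  round: (266 − 262)² / 262 = 0.0611
  wrinkled: (258 − 262)² / 262 = 0.0611
χ² = 0.0611 + 0.0611 = 0.1222 ≈ 0.122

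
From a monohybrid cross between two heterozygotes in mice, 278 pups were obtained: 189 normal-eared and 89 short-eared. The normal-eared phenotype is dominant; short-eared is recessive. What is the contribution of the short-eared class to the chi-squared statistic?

For a monohybrid cross between heterozygotes with complete dominance, the expected phenotypic ratio is 3:1.
Expected counts for N = 278 under a 3:1 ratio (total parts = 4):
  normal-eared: 278 × 3/4 = 208.5
  short-eared: 278 × 1/4 = 69.5
Contribution of short-eared: (89 − 69.5)² / 69.5 = 5.4712

5.471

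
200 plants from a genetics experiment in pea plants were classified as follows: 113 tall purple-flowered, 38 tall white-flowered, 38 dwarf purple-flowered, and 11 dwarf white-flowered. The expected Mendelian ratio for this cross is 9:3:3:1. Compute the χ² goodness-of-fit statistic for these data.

0.196

Expected counts for N = 200 under a 9:3:3:1 ratio (total parts = 16):
  tall purple-flowered: 200 × 9/16 = 112.5
  tall white-flowered: 200 × 3/16 = 37.5
  dwarf purple-flowered: 200 × 3/16 = 37.5
  dwarf white-flowered: 200 × 1/16 = 12.5
χ² = Σ (O − E)² / E
  tall purple-flowered: (113 − 112.5)² / 112.5 = 0.0022
  tall white-flowered: (38 − 37.5)² / 37.5 = 0.0067
  dwarf purple-flowered: (38 − 37.5)² / 37.5 = 0.0067
  dwarf white-flowered: (11 − 12.5)² / 12.5 = 0.1800
χ² = 0.0022 + 0.0067 + 0.0067 + 0.1800 = 0.1956 ≈ 0.196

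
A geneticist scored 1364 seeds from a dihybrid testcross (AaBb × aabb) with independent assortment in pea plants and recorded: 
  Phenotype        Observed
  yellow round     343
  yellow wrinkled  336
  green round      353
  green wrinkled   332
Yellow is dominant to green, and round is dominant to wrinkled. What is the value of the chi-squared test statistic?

A dihybrid testcross with independent assortment gives a 1:1:1:1 ratio.
Expected counts for N = 1364 under a 1:1:1:1 ratio (total parts = 4):
  yellow round: 1364 × 1/4 = 341
  yellow wrinkled: 1364 × 1/4 = 341
  green round: 1364 × 1/4 = 341
  green wrinkled: 1364 × 1/4 = 341
χ² = Σ (O − E)² / E
  yellow round: (343 − 341)² / 341 = 0.0117
  yellow wrinkled: (336 − 341)² / 341 = 0.0733
  green round: (353 − 341)² / 341 = 0.4223
  green wrinkled: (332 − 341)² / 341 = 0.2375
χ² = 0.0117 + 0.0733 + 0.4223 + 0.2375 = 0.7448 ≈ 0.745

0.745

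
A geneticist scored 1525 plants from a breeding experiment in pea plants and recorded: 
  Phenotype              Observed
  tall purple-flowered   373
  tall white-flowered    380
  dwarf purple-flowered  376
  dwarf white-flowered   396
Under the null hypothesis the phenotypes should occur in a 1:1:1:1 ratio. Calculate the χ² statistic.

0.826

The 1:1:1:1 ratio has 4 parts, so with N = 1525 the expected counts are:
  tall purple-flowered: 1525 × 1/4 = 381.25
  tall white-flowered: 1525 × 1/4 = 381.25
  dwarf purple-flowered: 1525 × 1/4 = 381.25
  dwarf white-flowered: 1525 × 1/4 = 381.25
χ² = Σ (O − E)² / E
  tall purple-flowered: (373 − 381.25)² / 381.25 = 0.1785
  tall white-flowered: (380 − 381.25)² / 381.25 = 0.0041
  dwarf purple-flowered: (376 − 381.25)² / 381.25 = 0.0723
  dwarf white-flowered: (396 − 381.25)² / 381.25 = 0.5707
χ² = 0.1785 + 0.0041 + 0.0723 + 0.5707 = 0.8256 ≈ 0.826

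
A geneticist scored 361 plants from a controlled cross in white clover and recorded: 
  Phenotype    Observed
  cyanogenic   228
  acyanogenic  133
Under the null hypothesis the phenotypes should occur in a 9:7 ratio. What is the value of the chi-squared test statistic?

7.000

Expected counts for N = 361 under a 9:7 ratio (total parts = 16):
  cyanogenic: 361 × 9/16 = 203.0625
  acyanogenic: 361 × 7/16 = 157.9375
χ² = Σ (O − E)² / E
  cyanogenic: (228 − 203.0625)² / 203.0625 = 3.0625
  acyanogenic: (133 − 157.9375)² / 157.9375 = 3.9375
χ² = 3.0625 + 3.9375 = 7.000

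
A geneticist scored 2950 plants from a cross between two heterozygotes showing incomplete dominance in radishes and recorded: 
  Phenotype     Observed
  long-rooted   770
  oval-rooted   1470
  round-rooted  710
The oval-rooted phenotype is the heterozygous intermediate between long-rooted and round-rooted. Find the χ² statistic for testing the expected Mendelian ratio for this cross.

With incomplete dominance, a heterozygote × heterozygote cross gives a 1:2:1 phenotypic ratio.
Total ratio parts = 4. Expected numbers out of 2950:
  long-rooted: 2950 × 1/4 = 737.5
  oval-rooted: 2950 × 2/4 = 1475
  round-rooted: 2950 × 1/4 = 737.5
χ² = Σ (O − E)² / E
  long-rooted: (770 − 737.5)² / 737.5 = 1.4322
  oval-rooted: (1470 − 1475)² / 1475 = 0.0169
  round-rooted: (710 − 737.5)² / 737.5 = 1.0254
χ² = 1.4322 + 0.0169 + 1.0254 = 2.4745 ≈ 2.475

2.475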